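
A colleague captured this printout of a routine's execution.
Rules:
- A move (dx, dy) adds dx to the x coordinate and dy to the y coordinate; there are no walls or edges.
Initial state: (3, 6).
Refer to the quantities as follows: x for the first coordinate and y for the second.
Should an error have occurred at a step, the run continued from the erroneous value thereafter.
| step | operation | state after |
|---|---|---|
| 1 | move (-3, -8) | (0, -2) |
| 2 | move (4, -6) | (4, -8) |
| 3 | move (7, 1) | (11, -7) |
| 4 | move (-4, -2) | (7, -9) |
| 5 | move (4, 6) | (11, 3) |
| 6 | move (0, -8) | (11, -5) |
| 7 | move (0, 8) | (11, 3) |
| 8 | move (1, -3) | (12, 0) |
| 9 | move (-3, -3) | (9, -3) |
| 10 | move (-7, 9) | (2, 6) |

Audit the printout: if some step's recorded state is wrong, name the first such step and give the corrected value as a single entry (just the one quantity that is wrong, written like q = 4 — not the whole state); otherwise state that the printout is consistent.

step 5, y = -3

step 1: x = 3 + (-3) = 0, y = 6 + (-8) = -2 -> matches
step 2: x = 0 + (4) = 4, y = -2 + (-6) = -8 -> verified
step 3: x = 4 + (7) = 11, y = -8 + (1) = -7 -> in agreement
step 4: x = 11 + (-4) = 7, y = -7 + (-2) = -9 -> verified
step 5: x = 7 + (4) = 11, y = -9 + (6) = -3 -> this is not what the printout shows
That makes step 5 the first incorrect line — y = -3 is what it should show.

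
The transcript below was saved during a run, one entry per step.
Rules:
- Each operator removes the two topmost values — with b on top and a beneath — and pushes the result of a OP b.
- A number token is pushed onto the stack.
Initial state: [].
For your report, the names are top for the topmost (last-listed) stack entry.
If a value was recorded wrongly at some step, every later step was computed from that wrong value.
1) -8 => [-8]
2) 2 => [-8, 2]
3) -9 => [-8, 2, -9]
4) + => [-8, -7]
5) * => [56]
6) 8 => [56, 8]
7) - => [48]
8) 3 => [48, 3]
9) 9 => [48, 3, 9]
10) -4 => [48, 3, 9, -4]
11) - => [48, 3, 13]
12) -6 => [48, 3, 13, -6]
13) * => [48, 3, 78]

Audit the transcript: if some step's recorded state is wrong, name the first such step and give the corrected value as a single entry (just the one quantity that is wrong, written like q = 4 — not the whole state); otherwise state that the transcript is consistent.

step 13, top = -78

Recomputing the run from the initial state:
step 1: [-8]
step 2: [-8, 2]
step 3: [-8, 2, -9]
step 4: [-8, -7]
step 5: [56]
step 6: [56, 8]
step 7: [48]
step 8: [48, 3]
step 9: [48, 3, 9]
step 10: [48, 3, 9, -4]
step 11: [48, 3, 13]
step 12: [48, 3, 13, -6]
step 13: [48, 3, -78]
The first disagreement with the transcript is at step 13, where the value should be top = -78.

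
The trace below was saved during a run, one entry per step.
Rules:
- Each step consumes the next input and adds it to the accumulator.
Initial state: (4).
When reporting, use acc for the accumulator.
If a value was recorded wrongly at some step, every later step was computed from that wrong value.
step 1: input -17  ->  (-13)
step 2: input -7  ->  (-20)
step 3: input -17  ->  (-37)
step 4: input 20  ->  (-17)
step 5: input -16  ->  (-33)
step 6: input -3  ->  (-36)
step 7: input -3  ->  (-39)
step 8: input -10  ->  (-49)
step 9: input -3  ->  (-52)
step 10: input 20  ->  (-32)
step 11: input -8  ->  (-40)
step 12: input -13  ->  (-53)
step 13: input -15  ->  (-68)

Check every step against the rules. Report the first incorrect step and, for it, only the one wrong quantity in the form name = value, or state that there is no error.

Step 1: acc = 4 + -17 = -13 — confirmed correct.
Step 2: acc = -13 + -7 = -20 — agrees with the trace.
Step 3: acc = -20 + -17 = -37 — matches.
Step 4: acc = -37 + 20 = -17 — matches.
Step 5: acc = -17 + -16 = -33 — in agreement.
Step 6: acc = -33 + -3 = -36 — confirmed correct.
Step 7: acc = -36 + -3 = -39 — in agreement.
Step 8: acc = -39 + -10 = -49 — in agreement.
Step 9: acc = -49 + -3 = -52 — checks out.
Step 10: acc = -52 + 20 = -32 — exactly as logged.
Step 11: acc = -32 + -8 = -40 — verified.
Step 12: acc = -40 + -13 = -53 — exactly as logged.
Step 13: acc = -53 + -15 = -68 — consistent with the trace.
All steps check out; nothing to correct.

no error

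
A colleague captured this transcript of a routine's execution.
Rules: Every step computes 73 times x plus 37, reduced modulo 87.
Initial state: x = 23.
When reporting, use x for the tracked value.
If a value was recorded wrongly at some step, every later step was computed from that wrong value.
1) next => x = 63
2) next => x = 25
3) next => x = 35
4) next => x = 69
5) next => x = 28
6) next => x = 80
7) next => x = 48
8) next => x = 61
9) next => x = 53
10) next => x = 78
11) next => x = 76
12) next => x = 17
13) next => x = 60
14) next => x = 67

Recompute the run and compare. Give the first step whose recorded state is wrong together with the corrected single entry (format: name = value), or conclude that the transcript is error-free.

Step 1: x = (73*23 + 37) mod 87 = 63 — verified.
Step 2: x = (73*63 + 37) mod 87 = 25 — no discrepancy.
Step 3: x = (73*25 + 37) mod 87 = 35 — matches.
Step 4: x = (73*35 + 37) mod 87 = 69 — matches.
Step 5: x = (73*69 + 37) mod 87 = 28 — consistent with the transcript.
Step 6: x = (73*28 + 37) mod 87 = 80 — in agreement.
Step 7: x = (73*80 + 37) mod 87 = 48 — confirmed correct.
Step 8: x = (73*48 + 37) mod 87 = 61 — agrees with the transcript.
Step 9: x = (73*61 + 37) mod 87 = 53 — in agreement.
Step 10: x = (73*53 + 37) mod 87 = 78 — verified.
Step 11: x = (73*78 + 37) mod 87 = 76 — consistent with the transcript.
Step 12: x = (73*76 + 37) mod 87 = 17 — checks out.
Step 13: x = (73*17 + 37) mod 87 = 60 — in agreement.
Step 14: x = (73*60 + 37) mod 87 = 67 — in agreement.
The recomputation confirms every line.

no error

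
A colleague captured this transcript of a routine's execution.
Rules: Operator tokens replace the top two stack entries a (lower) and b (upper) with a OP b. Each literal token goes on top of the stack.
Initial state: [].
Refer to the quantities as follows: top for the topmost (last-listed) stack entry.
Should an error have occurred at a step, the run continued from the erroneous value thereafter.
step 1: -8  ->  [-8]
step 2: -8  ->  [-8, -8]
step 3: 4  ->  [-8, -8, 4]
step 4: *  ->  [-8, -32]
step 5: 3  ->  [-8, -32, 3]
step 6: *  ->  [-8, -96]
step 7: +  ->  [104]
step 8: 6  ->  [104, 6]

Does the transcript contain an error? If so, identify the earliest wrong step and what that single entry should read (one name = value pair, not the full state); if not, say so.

step 7, top = -104

1. push -8: top = -8 (no discrepancy)
2. push -8: top = -8 (consistent with the transcript)
3. push 4: top = 4 (agrees with the transcript)
4. -8 * 4 = -32 (no discrepancy)
5. push 3: top = 3 (matches)
6. -32 * 3 = -96 (matches)
7. -8 + -96 = -104 (the transcript disagrees here)
That makes step 7 the first incorrect line — top = -104 is what it should show.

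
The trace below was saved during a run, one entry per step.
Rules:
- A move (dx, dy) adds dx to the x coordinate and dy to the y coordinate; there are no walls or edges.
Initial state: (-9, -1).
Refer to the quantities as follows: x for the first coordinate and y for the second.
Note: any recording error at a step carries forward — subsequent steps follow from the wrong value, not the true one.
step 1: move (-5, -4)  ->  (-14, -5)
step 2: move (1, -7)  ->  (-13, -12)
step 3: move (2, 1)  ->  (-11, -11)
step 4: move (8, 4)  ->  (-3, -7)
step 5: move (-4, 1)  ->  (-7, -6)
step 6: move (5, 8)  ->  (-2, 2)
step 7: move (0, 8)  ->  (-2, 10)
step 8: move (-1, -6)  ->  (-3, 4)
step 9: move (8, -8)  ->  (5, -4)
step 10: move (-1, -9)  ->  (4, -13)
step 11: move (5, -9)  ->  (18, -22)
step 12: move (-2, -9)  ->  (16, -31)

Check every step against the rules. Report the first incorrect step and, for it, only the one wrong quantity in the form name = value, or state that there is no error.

1. x = -9 + (-5) = -14, y = -1 + (-4) = -5 (confirmed correct)
2. x = -14 + (1) = -13, y = -5 + (-7) = -12 (exactly as logged)
3. x = -13 + (2) = -11, y = -12 + (1) = -11 (exactly as logged)
4. x = -11 + (8) = -3, y = -11 + (4) = -7 (checks out)
5. x = -3 + (-4) = -7, y = -7 + (1) = -6 (exactly as logged)
6. x = -7 + (5) = -2, y = -6 + (8) = 2 (agrees with the trace)
7. x = -2 + (0) = -2, y = 2 + (8) = 10 (agrees with the trace)
8. x = -2 + (-1) = -3, y = 10 + (-6) = 4 (confirmed correct)
9. x = -3 + (8) = 5, y = 4 + (-8) = -4 (exactly as logged)
10. x = 5 + (-1) = 4, y = -4 + (-9) = -13 (consistent with the trace)
11. x = 4 + (5) = 9, y = -13 + (-9) = -22 (a discrepancy with the trace)
The earliest wrong entry is at step 11: it should read x = 9.

step 11, x = 9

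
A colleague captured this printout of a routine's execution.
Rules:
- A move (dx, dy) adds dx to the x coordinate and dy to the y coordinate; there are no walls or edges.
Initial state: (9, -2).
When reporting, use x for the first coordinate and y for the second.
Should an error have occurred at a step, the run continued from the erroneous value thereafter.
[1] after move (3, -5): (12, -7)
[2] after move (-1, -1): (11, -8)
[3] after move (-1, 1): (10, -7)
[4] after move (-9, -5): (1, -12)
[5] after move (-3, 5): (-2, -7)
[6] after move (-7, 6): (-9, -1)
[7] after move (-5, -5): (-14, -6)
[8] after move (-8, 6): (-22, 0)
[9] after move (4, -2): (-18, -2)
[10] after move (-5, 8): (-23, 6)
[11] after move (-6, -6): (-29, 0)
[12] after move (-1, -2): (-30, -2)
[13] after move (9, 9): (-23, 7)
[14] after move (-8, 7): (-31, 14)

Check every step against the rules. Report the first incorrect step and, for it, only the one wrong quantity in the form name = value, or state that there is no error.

step 13, x = -21

step 1: x = 9 + (3) = 12, y = -2 + (-5) = -7 -> in agreement
step 2: x = 12 + (-1) = 11, y = -7 + (-1) = -8 -> exactly as logged
step 3: x = 11 + (-1) = 10, y = -8 + (1) = -7 -> matches
step 4: x = 10 + (-9) = 1, y = -7 + (-5) = -12 -> agrees with the printout
step 5: x = 1 + (-3) = -2, y = -12 + (5) = -7 -> checks out
step 6: x = -2 + (-7) = -9, y = -7 + (6) = -1 -> verified
step 7: x = -9 + (-5) = -14, y = -1 + (-5) = -6 -> checks out
step 8: x = -14 + (-8) = -22, y = -6 + (6) = 0 -> confirmed correct
step 9: x = -22 + (4) = -18, y = 0 + (-2) = -2 -> exactly as logged
step 10: x = -18 + (-5) = -23, y = -2 + (8) = 6 -> agrees with the printout
step 11: x = -23 + (-6) = -29, y = 6 + (-6) = 0 -> agrees with the printout
step 12: x = -29 + (-1) = -30, y = 0 + (-2) = -2 -> confirmed correct
step 13: x = -30 + (9) = -21, y = -2 + (9) = 7 -> first mismatch against the printout
Conclusion: step 13 carries the first error; the entry should be x = -21.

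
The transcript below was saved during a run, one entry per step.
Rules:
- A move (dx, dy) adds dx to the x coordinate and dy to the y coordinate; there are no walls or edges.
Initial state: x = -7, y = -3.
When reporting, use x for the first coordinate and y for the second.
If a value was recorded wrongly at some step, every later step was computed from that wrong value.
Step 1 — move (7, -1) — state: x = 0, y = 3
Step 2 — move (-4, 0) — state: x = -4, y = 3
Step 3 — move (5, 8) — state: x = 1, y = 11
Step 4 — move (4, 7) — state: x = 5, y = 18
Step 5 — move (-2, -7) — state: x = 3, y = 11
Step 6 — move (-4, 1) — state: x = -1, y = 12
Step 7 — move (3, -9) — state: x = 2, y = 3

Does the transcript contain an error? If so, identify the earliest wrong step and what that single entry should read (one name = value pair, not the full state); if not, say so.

Recomputing the run from the initial state:
step 1: x = 0, y = -4
step 2: x = -4, y = -4
step 3: x = 1, y = 4
step 4: x = 5, y = 11
step 5: x = 3, y = 4
step 6: x = -1, y = 5
step 7: x = 2, y = -4
The first disagreement with the transcript is at step 1, where the value should be y = -4.

step 1, y = -4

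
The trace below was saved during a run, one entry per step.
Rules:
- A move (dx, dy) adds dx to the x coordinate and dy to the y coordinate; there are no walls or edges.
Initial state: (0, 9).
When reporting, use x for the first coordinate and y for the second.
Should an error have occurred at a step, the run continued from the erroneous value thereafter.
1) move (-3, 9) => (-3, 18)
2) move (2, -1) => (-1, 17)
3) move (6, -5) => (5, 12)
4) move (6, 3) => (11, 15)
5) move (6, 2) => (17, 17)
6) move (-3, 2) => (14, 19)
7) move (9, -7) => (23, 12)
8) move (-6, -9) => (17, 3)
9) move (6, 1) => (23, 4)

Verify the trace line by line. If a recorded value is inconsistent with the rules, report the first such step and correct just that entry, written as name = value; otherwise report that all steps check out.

no error

step 1: x = 0 + (-3) = -3, y = 9 + (9) = 18 -> same as recorded
step 2: x = -3 + (2) = -1, y = 18 + (-1) = 17 -> exactly as logged
step 3: x = -1 + (6) = 5, y = 17 + (-5) = 12 -> agrees with the trace
step 4: x = 5 + (6) = 11, y = 12 + (3) = 15 -> checks out
step 5: x = 11 + (6) = 17, y = 15 + (2) = 17 -> same as recorded
step 6: x = 17 + (-3) = 14, y = 17 + (2) = 19 -> exactly as logged
step 7: x = 14 + (9) = 23, y = 19 + (-7) = 12 -> no discrepancy
step 8: x = 23 + (-6) = 17, y = 12 + (-9) = 3 -> consistent with the trace
step 9: x = 17 + (6) = 23, y = 3 + (1) = 4 -> no discrepancy
The whole run recomputes cleanly — no discrepancies.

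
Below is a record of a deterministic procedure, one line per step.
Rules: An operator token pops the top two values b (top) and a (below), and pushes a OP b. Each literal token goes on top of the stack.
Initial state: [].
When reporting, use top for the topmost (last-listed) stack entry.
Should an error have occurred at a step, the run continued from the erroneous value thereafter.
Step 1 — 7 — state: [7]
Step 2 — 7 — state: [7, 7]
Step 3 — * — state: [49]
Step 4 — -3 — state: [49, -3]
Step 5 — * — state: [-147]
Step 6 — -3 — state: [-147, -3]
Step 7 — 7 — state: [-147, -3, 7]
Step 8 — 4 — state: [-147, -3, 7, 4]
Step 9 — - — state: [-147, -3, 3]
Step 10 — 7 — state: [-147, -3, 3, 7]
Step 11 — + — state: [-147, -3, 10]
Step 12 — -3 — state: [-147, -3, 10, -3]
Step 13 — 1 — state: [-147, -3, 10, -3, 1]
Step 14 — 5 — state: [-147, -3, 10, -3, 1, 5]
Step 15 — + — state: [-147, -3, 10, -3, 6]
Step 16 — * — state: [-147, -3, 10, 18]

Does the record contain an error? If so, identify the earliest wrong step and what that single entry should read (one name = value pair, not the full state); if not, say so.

step 16, top = -18

step 1: push 7: top = 7 -> confirmed correct
step 2: push 7: top = 7 -> in agreement
step 3: 7 * 7 = 49 -> consistent with the record
step 4: push -3: top = -3 -> verified
step 5: 49 * -3 = -147 -> matches
step 6: push -3: top = -3 -> consistent with the record
step 7: push 7: top = 7 -> consistent with the record
step 8: push 4: top = 4 -> confirmed correct
step 9: 7 - 4 = 3 -> confirmed correct
step 10: push 7: top = 7 -> exactly as logged
step 11: 3 + 7 = 10 -> checks out
step 12: push -3: top = -3 -> verified
step 13: push 1: top = 1 -> verified
step 14: push 5: top = 5 -> same as recorded
step 15: 1 + 5 = 6 -> in agreement
step 16: -3 * 6 = -18 -> the entry is off here
First deviation found at step 16; the corrected entry is top = -18.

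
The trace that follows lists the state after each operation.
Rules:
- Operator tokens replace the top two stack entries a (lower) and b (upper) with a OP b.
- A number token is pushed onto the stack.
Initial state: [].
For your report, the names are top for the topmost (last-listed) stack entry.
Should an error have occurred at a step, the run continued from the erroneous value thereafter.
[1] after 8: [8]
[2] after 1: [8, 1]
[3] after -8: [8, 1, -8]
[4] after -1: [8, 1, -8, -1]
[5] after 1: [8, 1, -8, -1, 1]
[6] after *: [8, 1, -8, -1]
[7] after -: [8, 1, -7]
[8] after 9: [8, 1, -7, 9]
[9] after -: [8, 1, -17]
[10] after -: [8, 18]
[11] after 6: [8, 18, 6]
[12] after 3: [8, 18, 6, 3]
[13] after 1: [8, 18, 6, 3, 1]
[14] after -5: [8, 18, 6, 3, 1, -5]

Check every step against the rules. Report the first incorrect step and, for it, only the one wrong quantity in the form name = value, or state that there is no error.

Step 1: push 8: top = 8 — agrees with the trace.
Step 2: push 1: top = 1 — consistent with the trace.
Step 3: push -8: top = -8 — confirmed correct.
Step 4: push -1: top = -1 — in agreement.
Step 5: push 1: top = 1 — verified.
Step 6: -1 * 1 = -1 — same as recorded.
Step 7: -8 - -1 = -7 — consistent with the trace.
Step 8: push 9: top = 9 — exactly as logged.
Step 9: -7 - 9 = -16 — the recorded entry deviates here.
That makes step 9 the first incorrect line — top = -16 is what it should show.

step 9, top = -16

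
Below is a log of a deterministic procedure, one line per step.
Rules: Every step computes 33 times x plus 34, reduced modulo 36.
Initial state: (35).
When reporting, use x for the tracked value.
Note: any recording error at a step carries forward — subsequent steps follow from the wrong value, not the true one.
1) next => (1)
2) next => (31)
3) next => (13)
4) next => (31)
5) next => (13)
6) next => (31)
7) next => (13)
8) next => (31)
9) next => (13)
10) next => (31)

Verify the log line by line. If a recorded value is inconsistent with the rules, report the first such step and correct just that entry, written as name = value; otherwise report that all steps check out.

no error

step 1: x = (33*35 + 34) mod 36 = 1 -> verified
step 2: x = (33*1 + 34) mod 36 = 31 -> exactly as logged
step 3: x = (33*31 + 34) mod 36 = 13 -> same as recorded
step 4: x = (33*13 + 34) mod 36 = 31 -> verified
step 5: x = (33*31 + 34) mod 36 = 13 -> exactly as logged
step 6: x = (33*13 + 34) mod 36 = 31 -> no discrepancy
step 7: x = (33*31 + 34) mod 36 = 13 -> agrees with the log
step 8: x = (33*13 + 34) mod 36 = 31 -> exactly as logged
step 9: x = (33*31 + 34) mod 36 = 13 -> verified
step 10: x = (33*13 + 34) mod 36 = 31 -> consistent with the log
The whole run recomputes cleanly — no discrepancies.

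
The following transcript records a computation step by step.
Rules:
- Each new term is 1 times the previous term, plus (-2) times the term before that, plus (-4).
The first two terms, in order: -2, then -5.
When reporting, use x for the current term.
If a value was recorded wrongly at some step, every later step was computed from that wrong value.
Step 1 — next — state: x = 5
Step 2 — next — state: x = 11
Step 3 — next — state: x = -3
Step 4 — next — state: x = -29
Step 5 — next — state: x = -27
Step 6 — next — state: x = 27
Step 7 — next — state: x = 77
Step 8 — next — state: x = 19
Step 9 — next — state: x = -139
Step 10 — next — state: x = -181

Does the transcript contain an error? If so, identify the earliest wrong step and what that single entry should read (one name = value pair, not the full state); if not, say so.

step 1: x = 1*(-5) + (-2)*(-2) + (-4) = -5 -> the recorded entry deviates here
So the first discrepancy is step 1, where the right value is x = -5.

step 1, x = -5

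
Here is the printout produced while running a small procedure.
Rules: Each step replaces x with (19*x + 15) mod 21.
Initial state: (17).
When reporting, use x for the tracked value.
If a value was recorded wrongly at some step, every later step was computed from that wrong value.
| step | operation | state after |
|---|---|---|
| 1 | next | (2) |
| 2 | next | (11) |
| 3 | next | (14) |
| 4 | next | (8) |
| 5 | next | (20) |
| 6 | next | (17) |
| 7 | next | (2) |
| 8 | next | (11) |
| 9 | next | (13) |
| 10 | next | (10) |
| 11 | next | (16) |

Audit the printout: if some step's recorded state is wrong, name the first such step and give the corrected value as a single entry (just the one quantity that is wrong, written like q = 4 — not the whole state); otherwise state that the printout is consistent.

step 9, x = 14

1. x = (19*17 + 15) mod 21 = 2 (agrees with the printout)
2. x = (19*2 + 15) mod 21 = 11 (no discrepancy)
3. x = (19*11 + 15) mod 21 = 14 (confirmed correct)
4. x = (19*14 + 15) mod 21 = 8 (exactly as logged)
5. x = (19*8 + 15) mod 21 = 20 (matches)
6. x = (19*20 + 15) mod 21 = 17 (agrees with the printout)
7. x = (19*17 + 15) mod 21 = 2 (exactly as logged)
8. x = (19*2 + 15) mod 21 = 11 (checks out)
9. x = (19*11 + 15) mod 21 = 14 (first mismatch against the printout)
Conclusion: step 9 carries the first error; the entry should be x = 14.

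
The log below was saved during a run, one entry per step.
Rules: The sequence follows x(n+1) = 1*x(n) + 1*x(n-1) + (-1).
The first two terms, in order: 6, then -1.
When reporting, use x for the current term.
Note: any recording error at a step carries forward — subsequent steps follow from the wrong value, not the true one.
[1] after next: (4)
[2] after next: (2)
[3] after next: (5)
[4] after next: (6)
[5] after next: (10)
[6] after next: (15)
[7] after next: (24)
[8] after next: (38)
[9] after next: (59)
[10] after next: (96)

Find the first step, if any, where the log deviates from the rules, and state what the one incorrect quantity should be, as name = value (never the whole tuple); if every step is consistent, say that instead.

step 9, x = 61

1. x = 1*(-1) + (1)*(6) + (-1) = 4 (verified)
2. x = 1*(4) + (1)*(-1) + (-1) = 2 (consistent with the log)
3. x = 1*(2) + (1)*(4) + (-1) = 5 (consistent with the log)
4. x = 1*(5) + (1)*(2) + (-1) = 6 (matches)
5. x = 1*(6) + (1)*(5) + (-1) = 10 (same as recorded)
6. x = 1*(10) + (1)*(6) + (-1) = 15 (matches)
7. x = 1*(15) + (1)*(10) + (-1) = 24 (consistent with the log)
8. x = 1*(24) + (1)*(15) + (-1) = 38 (matches)
9. x = 1*(38) + (1)*(24) + (-1) = 61 (the entry is off here)
That makes step 9 the first incorrect line — x = 61 is what it should show.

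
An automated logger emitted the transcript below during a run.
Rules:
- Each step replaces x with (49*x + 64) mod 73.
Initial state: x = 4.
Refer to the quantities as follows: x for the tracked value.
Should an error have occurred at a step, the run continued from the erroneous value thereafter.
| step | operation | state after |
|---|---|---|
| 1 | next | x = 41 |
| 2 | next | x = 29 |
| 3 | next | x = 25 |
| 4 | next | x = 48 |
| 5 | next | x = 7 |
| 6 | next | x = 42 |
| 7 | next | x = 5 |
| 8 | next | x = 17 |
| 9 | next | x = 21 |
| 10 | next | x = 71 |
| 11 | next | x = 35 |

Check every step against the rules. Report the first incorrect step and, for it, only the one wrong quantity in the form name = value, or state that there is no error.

step 11, x = 39

Recomputing the run from the initial state:
step 1: x = 41
step 2: x = 29
step 3: x = 25
step 4: x = 48
step 5: x = 7
step 6: x = 42
step 7: x = 5
step 8: x = 17
step 9: x = 21
step 10: x = 71
step 11: x = 39
The first disagreement with the transcript is at step 11, where the value should be x = 39.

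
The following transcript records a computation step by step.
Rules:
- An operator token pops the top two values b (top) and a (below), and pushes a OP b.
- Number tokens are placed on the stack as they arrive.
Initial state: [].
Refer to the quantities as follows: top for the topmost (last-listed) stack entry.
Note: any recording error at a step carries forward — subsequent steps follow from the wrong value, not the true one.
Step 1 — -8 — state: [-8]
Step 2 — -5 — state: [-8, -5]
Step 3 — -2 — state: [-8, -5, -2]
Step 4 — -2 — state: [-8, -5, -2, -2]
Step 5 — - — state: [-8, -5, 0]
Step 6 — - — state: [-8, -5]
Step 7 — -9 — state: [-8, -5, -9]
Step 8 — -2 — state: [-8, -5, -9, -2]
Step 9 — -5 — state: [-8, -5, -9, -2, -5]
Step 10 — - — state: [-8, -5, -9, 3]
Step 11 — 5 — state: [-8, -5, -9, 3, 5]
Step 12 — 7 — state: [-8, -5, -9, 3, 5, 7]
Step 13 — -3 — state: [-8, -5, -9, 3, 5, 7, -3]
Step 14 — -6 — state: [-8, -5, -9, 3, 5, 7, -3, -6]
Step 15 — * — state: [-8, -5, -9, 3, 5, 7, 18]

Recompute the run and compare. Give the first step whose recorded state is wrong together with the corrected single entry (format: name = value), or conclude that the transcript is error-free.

step 1: push -8: top = -8 -> confirmed correct
step 2: push -5: top = -5 -> checks out
step 3: push -2: top = -2 -> verified
step 4: push -2: top = -2 -> same as recorded
step 5: -2 - -2 = 0 -> matches
step 6: -5 - 0 = -5 -> agrees with the transcript
step 7: push -9: top = -9 -> in agreement
step 8: push -2: top = -2 -> in agreement
step 9: push -5: top = -5 -> matches
step 10: -2 - -5 = 3 -> consistent with the transcript
step 11: push 5: top = 5 -> in agreement
step 12: push 7: top = 7 -> consistent with the transcript
step 13: push -3: top = -3 -> matches
step 14: push -6: top = -6 -> exactly as logged
step 15: -3 * -6 = 18 -> same as recorded
Each recorded entry agrees with the recomputation.

no error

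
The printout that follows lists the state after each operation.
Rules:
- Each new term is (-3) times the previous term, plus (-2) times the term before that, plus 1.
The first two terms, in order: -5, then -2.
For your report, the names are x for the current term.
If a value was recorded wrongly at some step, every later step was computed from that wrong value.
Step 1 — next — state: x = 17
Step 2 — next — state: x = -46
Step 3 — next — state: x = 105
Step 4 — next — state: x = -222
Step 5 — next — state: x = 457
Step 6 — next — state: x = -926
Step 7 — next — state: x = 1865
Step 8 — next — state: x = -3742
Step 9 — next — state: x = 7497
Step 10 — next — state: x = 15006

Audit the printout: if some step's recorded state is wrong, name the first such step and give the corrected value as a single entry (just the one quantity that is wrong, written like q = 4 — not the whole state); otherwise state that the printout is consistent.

step 10, x = -15006

Recomputing the run from the initial state:
step 1: x = 17
step 2: x = -46
step 3: x = 105
step 4: x = -222
step 5: x = 457
step 6: x = -926
step 7: x = 1865
step 8: x = -3742
step 9: x = 7497
step 10: x = -15006
The first disagreement with the printout is at step 10, where the value should be x = -15006.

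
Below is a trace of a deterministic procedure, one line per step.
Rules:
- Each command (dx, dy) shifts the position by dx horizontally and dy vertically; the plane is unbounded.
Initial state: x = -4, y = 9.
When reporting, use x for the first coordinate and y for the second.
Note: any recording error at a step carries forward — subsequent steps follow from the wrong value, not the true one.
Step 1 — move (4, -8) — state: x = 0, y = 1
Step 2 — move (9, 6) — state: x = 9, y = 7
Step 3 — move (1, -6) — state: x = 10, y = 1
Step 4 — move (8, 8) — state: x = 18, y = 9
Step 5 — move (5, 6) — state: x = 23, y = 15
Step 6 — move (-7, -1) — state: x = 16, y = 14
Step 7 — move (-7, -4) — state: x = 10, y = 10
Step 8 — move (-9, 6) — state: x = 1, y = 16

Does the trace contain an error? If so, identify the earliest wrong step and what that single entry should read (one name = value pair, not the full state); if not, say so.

Recomputing the run from the initial state:
step 1: x = 0, y = 1
step 2: x = 9, y = 7
step 3: x = 10, y = 1
step 4: x = 18, y = 9
step 5: x = 23, y = 15
step 6: x = 16, y = 14
step 7: x = 9, y = 10
step 8: x = 0, y = 16
The first disagreement with the trace is at step 7, where the value should be x = 9.

step 7, x = 9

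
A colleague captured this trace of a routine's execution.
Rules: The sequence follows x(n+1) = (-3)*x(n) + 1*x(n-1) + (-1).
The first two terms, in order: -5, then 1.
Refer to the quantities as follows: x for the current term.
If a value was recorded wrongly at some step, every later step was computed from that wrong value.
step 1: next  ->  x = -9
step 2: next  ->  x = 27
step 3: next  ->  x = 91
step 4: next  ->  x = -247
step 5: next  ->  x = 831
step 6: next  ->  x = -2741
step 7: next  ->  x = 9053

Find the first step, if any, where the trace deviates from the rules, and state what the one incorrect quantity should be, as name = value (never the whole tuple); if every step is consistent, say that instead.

Recomputing the run from the initial state:
step 1: x = -9
step 2: x = 27
step 3: x = -91
step 4: x = 299
step 5: x = -989
step 6: x = 3265
step 7: x = -10785
The first disagreement with the trace is at step 3, where the value should be x = -91.

step 3, x = -91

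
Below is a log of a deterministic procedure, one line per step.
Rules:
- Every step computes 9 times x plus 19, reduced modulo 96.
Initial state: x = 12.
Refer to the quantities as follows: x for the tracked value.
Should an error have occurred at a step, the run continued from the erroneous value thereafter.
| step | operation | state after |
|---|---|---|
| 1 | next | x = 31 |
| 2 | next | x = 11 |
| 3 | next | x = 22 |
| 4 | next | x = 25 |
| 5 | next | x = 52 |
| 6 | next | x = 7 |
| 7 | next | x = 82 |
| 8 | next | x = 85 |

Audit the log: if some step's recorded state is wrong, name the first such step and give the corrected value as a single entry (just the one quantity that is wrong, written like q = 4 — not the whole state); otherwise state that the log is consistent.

step 1: x = (9*12 + 19) mod 96 = 31 -> verified
step 2: x = (9*31 + 19) mod 96 = 10 -> not what was recorded
Step 2 is the first one off; corrected, x = 10.

step 2, x = 10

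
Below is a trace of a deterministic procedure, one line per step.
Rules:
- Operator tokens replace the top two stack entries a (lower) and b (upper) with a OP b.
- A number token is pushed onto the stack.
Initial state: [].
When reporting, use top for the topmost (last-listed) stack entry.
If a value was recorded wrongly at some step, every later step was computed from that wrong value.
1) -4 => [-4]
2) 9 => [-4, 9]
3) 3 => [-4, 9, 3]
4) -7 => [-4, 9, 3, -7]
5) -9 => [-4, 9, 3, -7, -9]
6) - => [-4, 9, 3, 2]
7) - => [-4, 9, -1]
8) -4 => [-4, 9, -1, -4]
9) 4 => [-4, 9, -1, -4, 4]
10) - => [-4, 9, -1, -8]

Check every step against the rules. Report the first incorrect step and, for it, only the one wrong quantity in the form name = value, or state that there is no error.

Step 1: push -4: top = -4 — consistent with the trace.
Step 2: push 9: top = 9 — verified.
Step 3: push 3: top = 3 — agrees with the trace.
Step 4: push -7: top = -7 — consistent with the trace.
Step 5: push -9: top = -9 — same as recorded.
Step 6: -7 - -9 = 2 — exactly as logged.
Step 7: 3 - 2 = 1 — the entry is off here.
First deviation found at step 7; the corrected entry is top = 1.

step 7, top = 1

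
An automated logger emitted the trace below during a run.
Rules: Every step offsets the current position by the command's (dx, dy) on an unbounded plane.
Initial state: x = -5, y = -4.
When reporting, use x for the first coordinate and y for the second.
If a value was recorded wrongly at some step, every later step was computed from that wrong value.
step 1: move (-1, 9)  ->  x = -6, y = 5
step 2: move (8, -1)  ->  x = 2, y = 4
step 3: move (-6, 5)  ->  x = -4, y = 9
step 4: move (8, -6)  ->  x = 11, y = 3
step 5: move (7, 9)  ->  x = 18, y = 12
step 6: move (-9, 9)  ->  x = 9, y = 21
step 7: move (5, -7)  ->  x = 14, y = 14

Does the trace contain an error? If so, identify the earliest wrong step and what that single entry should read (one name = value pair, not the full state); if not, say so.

Step 1: x = -5 + (-1) = -6, y = -4 + (9) = 5 — checks out.
Step 2: x = -6 + (8) = 2, y = 5 + (-1) = 4 — verified.
Step 3: x = 2 + (-6) = -4, y = 4 + (5) = 9 — exactly as logged.
Step 4: x = -4 + (8) = 4, y = 9 + (-6) = 3 — this is not what the trace shows.
The audit stops at step 4: the recorded entry is wrong and should be x = 4.

step 4, x = 4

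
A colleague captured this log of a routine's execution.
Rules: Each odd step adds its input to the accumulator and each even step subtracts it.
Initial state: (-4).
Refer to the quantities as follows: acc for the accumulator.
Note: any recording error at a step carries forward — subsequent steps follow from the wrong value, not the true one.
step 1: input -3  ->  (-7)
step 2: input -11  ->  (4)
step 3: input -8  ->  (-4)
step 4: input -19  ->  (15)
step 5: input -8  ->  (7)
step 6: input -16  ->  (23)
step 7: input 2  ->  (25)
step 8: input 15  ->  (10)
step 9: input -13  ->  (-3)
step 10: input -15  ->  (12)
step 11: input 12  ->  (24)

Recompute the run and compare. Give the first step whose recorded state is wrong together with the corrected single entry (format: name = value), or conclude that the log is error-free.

no error

step 1: acc = -4 + -3 = -7 -> consistent with the log
step 2: acc = -7 - -11 = 4 -> confirmed correct
step 3: acc = 4 + -8 = -4 -> confirmed correct
step 4: acc = -4 - -19 = 15 -> same as recorded
step 5: acc = 15 + -8 = 7 -> consistent with the log
step 6: acc = 7 - -16 = 23 -> same as recorded
step 7: acc = 23 + 2 = 25 -> agrees with the log
step 8: acc = 25 - 15 = 10 -> confirmed correct
step 9: acc = 10 + -13 = -3 -> matches
step 10: acc = -3 - -15 = 12 -> confirmed correct
step 11: acc = 12 + 12 = 24 -> in agreement
All steps check out; nothing to correct.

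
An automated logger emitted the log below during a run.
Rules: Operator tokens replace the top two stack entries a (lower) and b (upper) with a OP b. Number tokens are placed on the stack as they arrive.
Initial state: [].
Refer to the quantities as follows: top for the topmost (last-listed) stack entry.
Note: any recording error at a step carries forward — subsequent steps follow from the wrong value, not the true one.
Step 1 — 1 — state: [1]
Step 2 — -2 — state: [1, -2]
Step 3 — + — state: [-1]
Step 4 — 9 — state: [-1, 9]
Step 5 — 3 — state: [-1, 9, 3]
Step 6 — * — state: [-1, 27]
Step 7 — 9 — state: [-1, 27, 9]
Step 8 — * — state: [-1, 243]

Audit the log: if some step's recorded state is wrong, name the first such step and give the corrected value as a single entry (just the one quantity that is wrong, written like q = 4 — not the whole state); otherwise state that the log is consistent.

no error

Recomputing the run from the initial state:
step 1: [1]
step 2: [1, -2]
step 3: [-1]
step 4: [-1, 9]
step 5: [-1, 9, 3]
step 6: [-1, 27]
step 7: [-1, 27, 9]
step 8: [-1, 243]
This matches the log at every step.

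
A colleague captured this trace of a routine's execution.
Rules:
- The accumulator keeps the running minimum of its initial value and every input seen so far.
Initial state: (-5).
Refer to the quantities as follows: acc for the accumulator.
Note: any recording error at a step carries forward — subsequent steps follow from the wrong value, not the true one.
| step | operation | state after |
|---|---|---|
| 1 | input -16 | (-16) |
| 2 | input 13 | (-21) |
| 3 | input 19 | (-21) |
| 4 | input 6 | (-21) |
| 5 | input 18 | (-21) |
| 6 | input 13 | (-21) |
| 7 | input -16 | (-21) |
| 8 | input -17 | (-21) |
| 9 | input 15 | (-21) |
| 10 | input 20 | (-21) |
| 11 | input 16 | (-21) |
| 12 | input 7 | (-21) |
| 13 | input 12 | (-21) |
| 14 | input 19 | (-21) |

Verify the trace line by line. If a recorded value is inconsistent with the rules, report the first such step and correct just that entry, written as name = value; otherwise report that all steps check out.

step 2, acc = -16

Step 1: acc = min(-5, -16) = -16 — in agreement.
Step 2: acc = min(-16, 13) = -16 — this is not what the trace shows.
So the first discrepancy is step 2, where the right value is acc = -16.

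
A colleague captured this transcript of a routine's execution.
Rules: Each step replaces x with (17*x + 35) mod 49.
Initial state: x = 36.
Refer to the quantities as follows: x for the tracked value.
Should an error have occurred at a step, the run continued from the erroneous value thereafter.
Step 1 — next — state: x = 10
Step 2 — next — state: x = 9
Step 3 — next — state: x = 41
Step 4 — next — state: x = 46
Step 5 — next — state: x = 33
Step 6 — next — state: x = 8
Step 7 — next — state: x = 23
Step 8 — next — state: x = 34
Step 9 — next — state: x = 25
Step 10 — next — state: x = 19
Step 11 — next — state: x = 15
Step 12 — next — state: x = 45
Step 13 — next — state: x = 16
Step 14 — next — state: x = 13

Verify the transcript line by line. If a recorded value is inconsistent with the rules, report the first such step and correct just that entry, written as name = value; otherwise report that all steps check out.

Step 1: x = (17*36 + 35) mod 49 = 10 — no discrepancy.
Step 2: x = (17*10 + 35) mod 49 = 9 — no discrepancy.
Step 3: x = (17*9 + 35) mod 49 = 41 — consistent with the transcript.
Step 4: x = (17*41 + 35) mod 49 = 46 — consistent with the transcript.
Step 5: x = (17*46 + 35) mod 49 = 33 — agrees with the transcript.
Step 6: x = (17*33 + 35) mod 49 = 8 — matches.
Step 7: x = (17*8 + 35) mod 49 = 24 — not what was recorded.
The earliest wrong entry is at step 7: it should read x = 24.

step 7, x = 24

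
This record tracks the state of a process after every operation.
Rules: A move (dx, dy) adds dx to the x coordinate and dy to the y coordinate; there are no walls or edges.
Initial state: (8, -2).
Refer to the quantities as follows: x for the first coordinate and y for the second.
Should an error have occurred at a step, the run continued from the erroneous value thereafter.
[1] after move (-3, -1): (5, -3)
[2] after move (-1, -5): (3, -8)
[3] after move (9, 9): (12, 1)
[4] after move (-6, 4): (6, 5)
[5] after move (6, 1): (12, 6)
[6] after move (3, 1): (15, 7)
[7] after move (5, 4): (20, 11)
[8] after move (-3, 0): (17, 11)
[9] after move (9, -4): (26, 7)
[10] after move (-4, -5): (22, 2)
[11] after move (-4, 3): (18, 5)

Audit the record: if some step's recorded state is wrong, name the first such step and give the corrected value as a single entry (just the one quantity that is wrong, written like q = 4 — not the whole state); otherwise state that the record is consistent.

step 2, x = 4

step 1: x = 8 + (-3) = 5, y = -2 + (-1) = -3 -> in agreement
step 2: x = 5 + (-1) = 4, y = -3 + (-5) = -8 -> this is not what the record shows
That makes step 2 the first incorrect line — x = 4 is what it should show.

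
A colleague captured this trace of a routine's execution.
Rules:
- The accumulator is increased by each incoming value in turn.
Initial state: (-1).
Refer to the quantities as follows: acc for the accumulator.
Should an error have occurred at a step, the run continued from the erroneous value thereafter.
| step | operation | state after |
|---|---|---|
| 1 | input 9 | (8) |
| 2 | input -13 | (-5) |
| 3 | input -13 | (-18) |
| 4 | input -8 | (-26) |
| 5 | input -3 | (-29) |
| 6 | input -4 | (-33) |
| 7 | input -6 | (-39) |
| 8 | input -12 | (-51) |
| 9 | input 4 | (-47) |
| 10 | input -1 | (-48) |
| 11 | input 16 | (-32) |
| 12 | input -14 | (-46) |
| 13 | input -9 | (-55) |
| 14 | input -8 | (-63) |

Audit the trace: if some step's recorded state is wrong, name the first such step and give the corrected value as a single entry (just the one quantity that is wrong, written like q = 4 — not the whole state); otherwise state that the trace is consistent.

no error

Recomputing the run from the initial state:
step 1: acc = 8
step 2: acc = -5
step 3: acc = -18
step 4: acc = -26
step 5: acc = -29
step 6: acc = -33
step 7: acc = -39
step 8: acc = -51
step 9: acc = -47
step 10: acc = -48
step 11: acc = -32
step 12: acc = -46
step 13: acc = -55
step 14: acc = -63
This matches the trace at every step.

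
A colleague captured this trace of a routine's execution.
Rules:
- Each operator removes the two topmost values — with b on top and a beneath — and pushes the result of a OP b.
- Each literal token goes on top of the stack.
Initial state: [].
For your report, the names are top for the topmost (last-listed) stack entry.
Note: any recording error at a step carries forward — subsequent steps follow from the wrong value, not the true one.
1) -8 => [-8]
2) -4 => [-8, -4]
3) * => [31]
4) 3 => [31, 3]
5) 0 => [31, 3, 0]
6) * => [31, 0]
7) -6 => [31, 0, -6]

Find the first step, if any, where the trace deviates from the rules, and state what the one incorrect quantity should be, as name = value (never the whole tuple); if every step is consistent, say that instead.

Recomputing the run from the initial state:
step 1: [-8]
step 2: [-8, -4]
step 3: [32]
step 4: [32, 3]
step 5: [32, 3, 0]
step 6: [32, 0]
step 7: [32, 0, -6]
The first disagreement with the trace is at step 3, where the value should be top = 32.

step 3, top = 32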